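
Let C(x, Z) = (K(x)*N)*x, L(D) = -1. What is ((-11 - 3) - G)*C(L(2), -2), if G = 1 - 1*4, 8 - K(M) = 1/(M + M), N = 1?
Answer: 187/2 ≈ 93.500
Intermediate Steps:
K(M) = 8 - 1/(2*M) (K(M) = 8 - 1/(M + M) = 8 - 1/(2*M))
G = -3 (G = 1 - 4 = -3)
C(x, Z) = x*(8 - 1/(2*x)) (C(x, Z) = ((8 - 1/(2*x))*1)*x = (8 - 1/(2*x))*x = x*(8 - 1/(2*x)))
((-11 - 3) - G)*C(L(2), -2) = ((-11 - 3) - 1*(-3))*(-½ + 8*(-1)) = (-14 + 3)*(-½ - 8) = -11*(-17/2) = 187/2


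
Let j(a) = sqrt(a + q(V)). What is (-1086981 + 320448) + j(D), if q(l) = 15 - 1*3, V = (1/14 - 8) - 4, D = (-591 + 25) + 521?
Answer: -766533 + I*sqrt(33) ≈ -7.6653e+5 + 5.7446*I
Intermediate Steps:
D = -45 (D = -566 + 521 = -45)
V = -167/14 (V = (1/14 - 8) - 4 = -111/14 - 4 = -167/14 ≈ -11.929)
q(l) = 12 (q(l) = 15 - 3 = 12)
j(a) = sqrt(12 + a) (j(a) = sqrt(a + 12) = sqrt(12 + a))
(-1086981 + 320448) + j(D) = (-1086981 + 320448) + sqrt(12 - 45) = -766533 + sqrt(-33) = -766533 + I*sqrt(33)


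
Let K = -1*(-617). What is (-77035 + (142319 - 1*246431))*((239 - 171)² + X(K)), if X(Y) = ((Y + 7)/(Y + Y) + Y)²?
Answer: -26614491840583739/380689 ≈ -6.9911e+10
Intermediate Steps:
K = 617
X(Y) = (Y + (7 + Y)/(2*Y))² (X(Y) = ((7 + Y)/((2*Y)) + Y)² = ((7 + Y)*(1/(2*Y)) + Y)² = ((7 + Y)/(2*Y) + Y)² = (Y + (7 + Y)/(2*Y))²)
(-77035 + (142319 - 1*246431))*((239 - 171)² + X(K)) = (-77035 + (142319 - 1*246431))*((239 - 171)² + (¼)*(7 + 617 + 2*617²)²/617²) = (-77035 + (142319 - 246431))*(68² + (¼)*(1/380689)*(7 + 617 + 2*380689)²) = (-77035 - 104112)*(4624 + (¼)*(1/380689)*(7 + 617 + 761378)²) = -181147*(4624 + (¼)*(1/380689)*762002²) = -181147*(4624 + (¼)*(1/380689)*580647048004) = -181147*(4624 + 145161762001/380689) = -181147*146922067937/380689 = -26614491840583739/380689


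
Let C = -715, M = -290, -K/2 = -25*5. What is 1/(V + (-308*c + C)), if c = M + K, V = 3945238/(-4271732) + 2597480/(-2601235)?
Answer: 1111177878902/12893083461697281 ≈ 8.6184e-5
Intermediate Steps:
V = -2135822960429/1111177878902 (V = 3945238*(-1/4271732) + 2597480*(-1/2601235) = -1972619/2135866 - 519496/520247 = -2135822960429/1111177878902 ≈ -1.9221)
K = 250 (K = -(-50)*5 = -2*(-125) = 250)
c = -40 (c = -290 + 250 = -40)
1/(V + (-308*c + C)) = 1/(-2135822960429/1111177878902 + (-308*(-40) - 715)) = 1/(-2135822960429/1111177878902 + (12320 - 715)) = 1/(-2135822960429/1111177878902 + 11605) = 1/(12893083461697281/1111177878902) = 1111177878902/12893083461697281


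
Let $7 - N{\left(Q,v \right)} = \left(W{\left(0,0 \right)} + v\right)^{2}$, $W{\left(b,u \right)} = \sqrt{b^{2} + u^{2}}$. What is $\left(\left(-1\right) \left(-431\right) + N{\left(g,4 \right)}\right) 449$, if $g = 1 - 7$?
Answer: $189478$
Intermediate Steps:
$g = -6$ ($g = 1 - 7 = -6$)
$N{\left(Q,v \right)} = 7 - v^{2}$ ($N{\left(Q,v \right)} = 7 - \left(\sqrt{0^{2} + 0^{2}} + v\right)^{2} = 7 - \left(\sqrt{0 + 0} + v\right)^{2} = 7 - \left(\sqrt{0} + v\right)^{2} = 7 - \left(0 + v\right)^{2} = 7 - v^{2}$)
$\left(\left(-1\right) \left(-431\right) + N{\left(g,4 \right)}\right) 449 = \left(\left(-1\right) \left(-431\right) + \left(7 - 4^{2}\right)\right) 449 = \left(431 + \left(7 - 16\right)\right) 449 = \left(431 - 9\right) 449 = 422 \cdot 449 = 189478$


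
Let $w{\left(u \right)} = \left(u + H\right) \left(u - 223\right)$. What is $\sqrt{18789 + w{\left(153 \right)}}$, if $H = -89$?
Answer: $\sqrt{14309} \approx 119.62$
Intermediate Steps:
$w{\left(u \right)} = \left(-223 + u\right) \left(-89 + u\right)$ ($w{\left(u \right)} = \left(u - 89\right) \left(u - 223\right) = \left(-89 + u\right) \left(-223 + u\right) = \left(-223 + u\right) \left(-89 + u\right)$)
$\sqrt{18789 + w{\left(153 \right)}} = \sqrt{18789 + \left(19847 + 153^{2} - 47736\right)} = \sqrt{18789 + \left(19847 + 23409 - 47736\right)} = \sqrt{18789 - 4480} = \sqrt{14309}$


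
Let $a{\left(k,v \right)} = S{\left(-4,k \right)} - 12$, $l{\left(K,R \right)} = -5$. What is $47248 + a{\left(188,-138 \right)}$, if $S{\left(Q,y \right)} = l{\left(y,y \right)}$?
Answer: $47231$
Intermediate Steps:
$S{\left(Q,y \right)} = -5$
$a{\left(k,v \right)} = -17$ ($a{\left(k,v \right)} = -5 - 12 = -17$)
$47248 + a{\left(188,-138 \right)} = 47248 - 17 = 47231$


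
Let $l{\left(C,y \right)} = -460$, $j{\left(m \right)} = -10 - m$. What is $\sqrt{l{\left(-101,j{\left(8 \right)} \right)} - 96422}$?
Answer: $i \sqrt{96882} \approx 311.26 i$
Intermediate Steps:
$\sqrt{l{\left(-101,j{\left(8 \right)} \right)} - 96422} = \sqrt{-460 - 96422} = \sqrt{-96882} = i \sqrt{96882}$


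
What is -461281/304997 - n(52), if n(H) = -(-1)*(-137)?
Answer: 41323308/304997 ≈ 135.49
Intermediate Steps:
n(H) = -137 (n(H) = -1*137 = -137)
-461281/304997 - n(52) = -461281/304997 - 1*(-137) = -461281*1/304997 + 137 = -461281/304997 + 137 = 41323308/304997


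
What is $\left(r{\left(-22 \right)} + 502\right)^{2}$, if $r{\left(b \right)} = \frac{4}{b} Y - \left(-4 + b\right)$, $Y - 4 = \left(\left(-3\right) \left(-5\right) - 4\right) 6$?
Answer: $\frac{32126224}{121} \approx 2.6551 \cdot 10^{5}$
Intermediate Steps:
$Y = 70$ ($Y = 4 + \left(\left(-3\right) \left(-5\right) - 4\right) 6 = 4 + \left(15 - 4\right) 6 = 4 + 11 \cdot 6 = 4 + 66 = 70$)
$r{\left(b \right)} = 4 - b + \frac{280}{b}$ ($r{\left(b \right)} = \frac{4}{b} 70 - \left(-4 + b\right) = \frac{280}{b} - \left(-4 + b\right) = 4 - b + \frac{280}{b}$)
$\left(r{\left(-22 \right)} + 502\right)^{2} = \left(\left(4 - -22 + \frac{280}{-22}\right) + 502\right)^{2} = \left(\left(4 + 22 + 280 \left(- \frac{1}{22}\right)\right) + 502\right)^{2} = \left(\left(4 + 22 - \frac{140}{11}\right) + 502\right)^{2} = \left(\frac{146}{11} + 502\right)^{2} = \left(\frac{5668}{11}\right)^{2} = \frac{32126224}{121}$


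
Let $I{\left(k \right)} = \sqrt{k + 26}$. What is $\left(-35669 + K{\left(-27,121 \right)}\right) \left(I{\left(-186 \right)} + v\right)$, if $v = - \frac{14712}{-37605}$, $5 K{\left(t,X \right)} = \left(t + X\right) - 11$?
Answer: $- \frac{874196848}{62675} - \frac{713048 i \sqrt{10}}{5} \approx -13948.0 - 4.5097 \cdot 10^{5} i$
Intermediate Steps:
$K{\left(t,X \right)} = - \frac{11}{5} + \frac{X}{5} + \frac{t}{5}$ ($K{\left(t,X \right)} = \frac{\left(t + X\right) - 11}{5} = \frac{\left(X + t\right) - 11}{5} = \frac{-11 + X + t}{5} = - \frac{11}{5} + \frac{X}{5} + \frac{t}{5}$)
$v = \frac{4904}{12535}$ ($v = \left(-14712\right) \left(- \frac{1}{37605}\right) = \frac{4904}{12535} \approx 0.39122$)
$I{\left(k \right)} = \sqrt{26 + k}$
$\left(-35669 + K{\left(-27,121 \right)}\right) \left(I{\left(-186 \right)} + v\right) = \left(-35669 + \left(- \frac{11}{5} + \frac{1}{5} \cdot 121 + \frac{1}{5} \left(-27\right)\right)\right) \left(\sqrt{26 - 186} + \frac{4904}{12535}\right) = \left(-35669 - - \frac{83}{5}\right) \left(\sqrt{-160} + \frac{4904}{12535}\right) = \left(-35669 + \frac{83}{5}\right) \left(4 i \sqrt{10} + \frac{4904}{12535}\right) = - \frac{178262 \left(\frac{4904}{12535} + 4 i \sqrt{10}\right)}{5} = - \frac{874196848}{62675} - \frac{713048 i \sqrt{10}}{5}$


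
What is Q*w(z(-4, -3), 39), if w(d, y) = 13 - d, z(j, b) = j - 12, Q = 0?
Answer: 0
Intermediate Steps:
z(j, b) = -12 + j
Q*w(z(-4, -3), 39) = 0*(13 - (-12 - 4)) = 0*(13 - 1*(-16)) = 0*(13 + 16) = 0*29 = 0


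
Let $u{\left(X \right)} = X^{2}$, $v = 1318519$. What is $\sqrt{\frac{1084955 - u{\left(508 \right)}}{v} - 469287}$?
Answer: $\frac{i \sqrt{815850770760229178}}{1318519} \approx 685.04 i$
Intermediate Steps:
$\sqrt{\frac{1084955 - u{\left(508 \right)}}{v} - 469287} = \sqrt{\frac{1084955 - 508^{2}}{1318519} - 469287} = \sqrt{\left(1084955 - 258064\right) \frac{1}{1318519} - 469287} = \sqrt{826891 \cdot \frac{1}{1318519} - 469287} = \sqrt{\frac{826891}{1318519} - 469287} = \sqrt{- \frac{618762999062}{1318519}} = \frac{i \sqrt{815850770760229178}}{1318519}$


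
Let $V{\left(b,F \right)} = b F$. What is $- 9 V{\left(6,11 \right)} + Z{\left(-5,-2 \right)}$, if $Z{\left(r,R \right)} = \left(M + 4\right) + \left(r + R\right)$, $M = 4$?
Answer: $-593$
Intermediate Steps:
$V{\left(b,F \right)} = F b$
$Z{\left(r,R \right)} = 8 + R + r$ ($Z{\left(r,R \right)} = \left(4 + 4\right) + \left(r + R\right) = 8 + \left(R + r\right) = 8 + R + r$)
$- 9 V{\left(6,11 \right)} + Z{\left(-5,-2 \right)} = - 9 \cdot 11 \cdot 6 - -1 = \left(-9\right) 66 + 1 = -594 + 1 = -593$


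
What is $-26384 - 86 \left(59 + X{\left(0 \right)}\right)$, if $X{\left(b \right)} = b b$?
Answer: $-31458$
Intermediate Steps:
$X{\left(b \right)} = b^{2}$
$-26384 - 86 \left(59 + X{\left(0 \right)}\right) = -26384 - 86 \left(59 + 0^{2}\right) = -26384 - 86 \left(59 + 0\right) = -26384 - 86 \cdot 59 = -26384 - 5074 = -31458$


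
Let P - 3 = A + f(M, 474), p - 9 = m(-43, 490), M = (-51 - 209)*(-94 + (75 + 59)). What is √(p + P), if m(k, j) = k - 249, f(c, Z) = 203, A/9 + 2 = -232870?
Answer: 5*I*√83837 ≈ 1447.7*I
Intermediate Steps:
M = -10400 (M = -260*(-94 + 134) = -260*40 = -10400)
A = -2095848 (A = -18 + 9*(-232870) = -18 - 2095830 = -2095848)
m(k, j) = -249 + k
p = -283 (p = 9 + (-249 - 43) = 9 - 292 = -283)
P = -2095642 (P = 3 + (-2095848 + 203) = 3 - 2095645 = -2095642)
√(p + P) = √(-283 - 2095642) = √(-2095925) = 5*I*√83837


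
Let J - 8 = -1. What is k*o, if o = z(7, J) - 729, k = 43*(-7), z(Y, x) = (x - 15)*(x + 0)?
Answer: 236285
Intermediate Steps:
J = 7 (J = 8 - 1 = 7)
z(Y, x) = x*(-15 + x) (z(Y, x) = (-15 + x)*x = x*(-15 + x))
k = -301
o = -785 (o = 7*(-15 + 7) - 729 = 7*(-8) - 729 = -56 - 729 = -785)
k*o = -301*(-785) = 236285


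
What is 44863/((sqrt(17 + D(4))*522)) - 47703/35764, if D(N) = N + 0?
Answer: -47703/35764 + 221*sqrt(21)/54 ≈ 17.421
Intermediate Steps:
D(N) = N
44863/((sqrt(17 + D(4))*522)) - 47703/35764 = 44863/((sqrt(17 + 4)*522)) - 47703/35764 = 44863/((sqrt(21)*522)) - 47703*1/35764 = 44863/((522*sqrt(21))) - 47703/35764 = 44863*(sqrt(21)/10962) - 47703/35764 = 221*sqrt(21)/54 - 47703/35764 = -47703/35764 + 221*sqrt(21)/54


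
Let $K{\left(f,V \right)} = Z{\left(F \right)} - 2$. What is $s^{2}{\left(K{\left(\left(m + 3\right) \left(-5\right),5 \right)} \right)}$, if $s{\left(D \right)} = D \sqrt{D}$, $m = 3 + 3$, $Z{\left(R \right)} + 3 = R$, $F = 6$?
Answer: $1$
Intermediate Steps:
$Z{\left(R \right)} = -3 + R$
$m = 6$
$K{\left(f,V \right)} = 1$ ($K{\left(f,V \right)} = \left(-3 + 6\right) - 2 = 3 - 2 = 1$)
$s{\left(D \right)} = D^{\frac{3}{2}}$
$s^{2}{\left(K{\left(\left(m + 3\right) \left(-5\right),5 \right)} \right)} = \left(1^{\frac{3}{2}}\right)^{2} = 1^{2} = 1$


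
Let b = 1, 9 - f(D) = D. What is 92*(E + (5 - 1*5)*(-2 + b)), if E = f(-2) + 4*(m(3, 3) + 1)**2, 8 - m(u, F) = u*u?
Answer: 1012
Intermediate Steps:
f(D) = 9 - D
m(u, F) = 8 - u**2 (m(u, F) = 8 - u*u = 8 - u**2)
E = 11 (E = (9 - 1*(-2)) + 4*((8 - 1*3**2) + 1)**2 = (9 + 2) + 4*((8 - 1*9) + 1)**2 = 11 + 4*((8 - 9) + 1)**2 = 11 + 4*(-1 + 1)**2 = 11 + 4*0**2 = 11 + 4*0 = 11 + 0 = 11)
92*(E + (5 - 1*5)*(-2 + b)) = 92*(11 + (5 - 1*5)*(-2 + 1)) = 92*(11 + (5 - 5)*(-1)) = 92*(11 + 0*(-1)) = 92*(11 + 0) = 92*11 = 1012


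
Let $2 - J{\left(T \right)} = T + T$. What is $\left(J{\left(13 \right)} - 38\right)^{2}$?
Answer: $3844$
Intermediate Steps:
$J{\left(T \right)} = 2 - 2 T$ ($J{\left(T \right)} = 2 - \left(T + T\right) = 2 - 2 T$)
$\left(J{\left(13 \right)} - 38\right)^{2} = \left(\left(2 - 26\right) - 38\right)^{2} = \left(-24 - 38\right)^{2} = \left(-62\right)^{2} = 3844$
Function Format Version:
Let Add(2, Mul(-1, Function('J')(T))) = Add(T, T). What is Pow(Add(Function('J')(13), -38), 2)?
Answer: 3844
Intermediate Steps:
Function('J')(T) = Add(2, Mul(-2, T)) (Function('J')(T) = Add(2, Mul(-1, Add(T, T))) = Add(2, Mul(-1, Mul(2, T))) = Add(2, Mul(-2, T)))
Pow(Add(Function('J')(13), -38), 2) = Pow(Add(Add(2, Mul(-2, 13)), -38), 2) = Pow(Add(Add(2, -26), -38), 2) = Pow(Add(-24, -38), 2) = Pow(-62, 2) = 3844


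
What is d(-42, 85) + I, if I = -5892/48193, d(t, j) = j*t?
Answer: -172054902/48193 ≈ -3570.1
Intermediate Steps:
I = -5892/48193 (I = -5892*1/48193 = -5892/48193 ≈ -0.12226)
d(-42, 85) + I = 85*(-42) - 5892/48193 = -3570 - 5892/48193 = -172054902/48193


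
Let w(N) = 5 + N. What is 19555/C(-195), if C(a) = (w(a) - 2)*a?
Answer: 3911/7488 ≈ 0.52230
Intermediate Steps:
C(a) = a*(3 + a) (C(a) = ((5 + a) - 2)*a = (3 + a)*a = a*(3 + a))
19555/C(-195) = 19555/((-195*(3 - 195))) = 19555/((-195*(-192))) = 19555/37440 = 19555*(1/37440) = 3911/7488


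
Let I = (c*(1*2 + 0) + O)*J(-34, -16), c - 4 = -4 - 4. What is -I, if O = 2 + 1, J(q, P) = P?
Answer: -80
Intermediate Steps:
O = 3
c = -4 (c = 4 + (-4 - 4) = 4 - 8 = -4)
I = 80 (I = (-4*(1*2 + 0) + 3)*(-16) = (-4*(2 + 0) + 3)*(-16) = (-4*2 + 3)*(-16) = (-8 + 3)*(-16) = -5*(-16) = 80)
-I = -1*80 = -80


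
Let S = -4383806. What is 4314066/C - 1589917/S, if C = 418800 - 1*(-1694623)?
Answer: 3181742224441/1323548061134 ≈ 2.4039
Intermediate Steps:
C = 2113423 (C = 418800 + 1694623 = 2113423)
4314066/C - 1589917/S = 4314066/2113423 - 1589917/(-4383806) = 4314066*(1/2113423) - 1589917*(-1/4383806) = 4314066/2113423 + 227131/626258 = 3181742224441/1323548061134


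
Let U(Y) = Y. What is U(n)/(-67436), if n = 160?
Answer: -40/16859 ≈ -0.0023726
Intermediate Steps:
U(n)/(-67436) = 160/(-67436) = 160*(-1/67436) = -40/16859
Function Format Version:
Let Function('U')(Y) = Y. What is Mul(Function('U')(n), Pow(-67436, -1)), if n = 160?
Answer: Rational(-40, 16859) ≈ -0.0023726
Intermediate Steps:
Mul(Function('U')(n), Pow(-67436, -1)) = Mul(160, Pow(-67436, -1)) = Mul(160, Rational(-1, 67436)) = Rational(-40, 16859)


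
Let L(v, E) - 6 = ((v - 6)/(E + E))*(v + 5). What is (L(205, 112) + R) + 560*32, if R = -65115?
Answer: -752039/16 ≈ -47002.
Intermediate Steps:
L(v, E) = 6 + (-6 + v)*(5 + v)/(2*E) (L(v, E) = 6 + ((v - 6)/(E + E))*(v + 5) = 6 + ((-6 + v)/((2*E)))*(5 + v) = 6 + ((-6 + v)*(1/(2*E)))*(5 + v) = 6 + ((-6 + v)/(2*E))*(5 + v) = 6 + (-6 + v)*(5 + v)/(2*E))
(L(205, 112) + R) + 560*32 = ((½)*(-30 + 205² - 1*205 + 12*112)/112 - 65115) + 560*32 = ((½)*(1/112)*(-30 + 42025 - 205 + 1344) - 65115) + 17920 = ((½)*(1/112)*43134 - 65115) + 17920 = (3081/16 - 65115) + 17920 = -1038759/16 + 17920 = -752039/16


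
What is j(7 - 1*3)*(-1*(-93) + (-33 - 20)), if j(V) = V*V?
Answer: 640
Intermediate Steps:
j(V) = V²
j(7 - 1*3)*(-1*(-93) + (-33 - 20)) = (7 - 1*3)²*(-1*(-93) + (-33 - 20)) = (7 - 3)²*(93 - 53) = 4²*40 = 16*40 = 640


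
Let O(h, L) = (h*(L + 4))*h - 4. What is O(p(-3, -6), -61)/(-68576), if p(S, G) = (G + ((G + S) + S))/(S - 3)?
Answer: 517/68576 ≈ 0.0075391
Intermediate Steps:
p(S, G) = (2*G + 2*S)/(-3 + S) (p(S, G) = (G + (G + 2*S))/(-3 + S) = (2*G + 2*S)/(-3 + S))
O(h, L) = -4 + h**2*(4 + L) (O(h, L) = (h*(4 + L))*h - 4 = h**2*(4 + L) - 4 = -4 + h**2*(4 + L))
O(p(-3, -6), -61)/(-68576) = (-4 + 4*(2*(-6 - 3)/(-3 - 3))**2 - 61*4*(-6 - 3)**2/(-3 - 3)**2)/(-68576) = (-4 + 4*(2*(-9)/(-6))**2 - 61*(2*(-9)/(-6))**2)*(-1/68576) = (-4 + 4*(2*(-1/6)*(-9))**2 - 61*(2*(-1/6)*(-9))**2)*(-1/68576) = (-4 + 4*3**2 - 61*3**2)*(-1/68576) = (-4 + 4*9 - 61*9)*(-1/68576) = (-4 + 36 - 549)*(-1/68576) = -517*(-1/68576) = 517/68576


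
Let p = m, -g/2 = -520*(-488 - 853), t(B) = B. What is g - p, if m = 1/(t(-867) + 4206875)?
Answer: -5865866997121/4206008 ≈ -1.3946e+6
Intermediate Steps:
g = -1394640 (g = -(-1040)*(-488 - 853) = -(-1040)*(-1341) = -2*697320 = -1394640)
m = 1/4206008 (m = 1/(-867 + 4206875) = 1/4206008 ≈ 2.3776e-7)
p = 1/4206008 ≈ 2.3776e-7
g - p = -1394640 - 1*1/4206008 = -1394640 - 1/4206008 = -5865866997121/4206008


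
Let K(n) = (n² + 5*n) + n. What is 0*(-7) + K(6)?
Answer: 72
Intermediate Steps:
K(n) = n² + 6*n
0*(-7) + K(6) = 0*(-7) + 6*(6 + 6) = 0 + 6*12 = 0 + 72 = 72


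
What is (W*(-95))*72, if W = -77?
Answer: 526680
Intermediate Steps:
(W*(-95))*72 = -77*(-95)*72 = 7315*72 = 526680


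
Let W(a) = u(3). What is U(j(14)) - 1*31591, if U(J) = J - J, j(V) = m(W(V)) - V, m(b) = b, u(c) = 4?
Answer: -31591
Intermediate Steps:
W(a) = 4
j(V) = 4 - V
U(J) = 0
U(j(14)) - 1*31591 = 0 - 1*31591 = 0 - 31591 = -31591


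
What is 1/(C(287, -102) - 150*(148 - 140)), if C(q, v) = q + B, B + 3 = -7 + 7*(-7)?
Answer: -1/972 ≈ -0.0010288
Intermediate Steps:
B = -59 (B = -3 + (-7 + 7*(-7)) = -3 + (-7 - 49) = -3 - 56 = -59)
C(q, v) = -59 + q (C(q, v) = q - 59 = -59 + q)
1/(C(287, -102) - 150*(148 - 140)) = 1/((-59 + 287) - 150*(148 - 140)) = 1/(228 - 150*8) = 1/(228 - 1200) = 1/(-972) = -1/972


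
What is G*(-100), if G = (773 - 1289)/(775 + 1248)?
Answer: 51600/2023 ≈ 25.507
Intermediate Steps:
G = -516/2023 ≈ -0.25507
G*(-100) = -516/2023*(-100) = 51600/2023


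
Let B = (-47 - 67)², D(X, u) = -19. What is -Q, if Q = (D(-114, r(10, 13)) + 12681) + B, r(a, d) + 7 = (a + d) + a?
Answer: -25658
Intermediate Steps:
r(a, d) = -7 + d + 2*a (r(a, d) = -7 + ((a + d) + a) = -7 + (d + 2*a) = -7 + d + 2*a)
B = 12996 (B = (-114)² = 12996)
Q = 25658 (Q = (-19 + 12681) + 12996 = 12662 + 12996 = 25658)
-Q = -1*25658 = -25658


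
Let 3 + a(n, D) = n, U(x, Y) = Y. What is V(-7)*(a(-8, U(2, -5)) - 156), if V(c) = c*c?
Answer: -8183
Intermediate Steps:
V(c) = c²
a(n, D) = -3 + n
V(-7)*(a(-8, U(2, -5)) - 156) = (-7)²*((-3 - 8) - 156) = 49*(-11 - 156) = 49*(-167) = -8183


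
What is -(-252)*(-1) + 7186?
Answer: 6934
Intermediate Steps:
-(-252)*(-1) + 7186 = -252*1 + 7186 = -252 + 7186 = 6934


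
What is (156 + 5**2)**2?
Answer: 32761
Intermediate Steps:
(156 + 5**2)**2 = (156 + 25)**2 = 181**2 = 32761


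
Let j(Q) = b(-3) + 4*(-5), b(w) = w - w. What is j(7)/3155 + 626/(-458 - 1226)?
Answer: -200871/531302 ≈ -0.37807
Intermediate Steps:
b(w) = 0
j(Q) = -20 (j(Q) = 0 + 4*(-5) = 0 - 20 = -20)
j(7)/3155 + 626/(-458 - 1226) = -20/3155 + 626/(-458 - 1226) = -20*1/3155 + 626/(-1684) = -4/631 + 626*(-1/1684) = -4/631 - 313/842 = -200871/531302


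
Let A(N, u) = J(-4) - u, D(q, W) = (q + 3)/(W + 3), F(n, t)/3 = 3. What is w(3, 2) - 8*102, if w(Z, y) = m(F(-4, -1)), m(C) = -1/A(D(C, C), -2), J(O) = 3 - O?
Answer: -7345/9 ≈ -816.11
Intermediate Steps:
F(n, t) = 9 (F(n, t) = 3*3 = 9)
D(q, W) = (3 + q)/(3 + W)
A(N, u) = 7 - u (A(N, u) = (3 - 1*(-4)) - u = (3 + 4) - u = 7 - u)
m(C) = -⅑ (m(C) = -1/(7 - 1*(-2)) = -1/(7 + 2) = -1/9 = -1*⅑ = -⅑)
w(Z, y) = -⅑
w(3, 2) - 8*102 = -⅑ - 8*102 = -⅑ - 816 = -7345/9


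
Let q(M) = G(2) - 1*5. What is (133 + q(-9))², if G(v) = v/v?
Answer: 16641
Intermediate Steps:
G(v) = 1
q(M) = -4 (q(M) = 1 - 1*5 = 1 - 5 = -4)
(133 + q(-9))² = (133 - 4)² = 129² = 16641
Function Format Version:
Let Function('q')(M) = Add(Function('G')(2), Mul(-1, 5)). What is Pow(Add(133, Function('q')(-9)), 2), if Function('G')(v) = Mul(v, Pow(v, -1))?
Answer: 16641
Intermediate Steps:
Function('G')(v) = 1
Function('q')(M) = -4 (Function('q')(M) = Add(1, Mul(-1, 5)) = Add(1, -5) = -4)
Pow(Add(133, Function('q')(-9)), 2) = Pow(Add(133, -4), 2) = Pow(129, 2) = 16641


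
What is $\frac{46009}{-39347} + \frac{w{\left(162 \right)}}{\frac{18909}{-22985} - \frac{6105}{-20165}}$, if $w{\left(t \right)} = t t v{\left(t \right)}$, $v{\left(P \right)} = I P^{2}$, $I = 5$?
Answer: $- \frac{642952325383097878}{97069049} \approx -6.6237 \cdot 10^{9}$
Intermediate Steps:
$v{\left(P \right)} = 5 P^{2}$
$w{\left(t \right)} = 5 t^{4}$ ($w{\left(t \right)} = t t 5 t^{2} = t^{2} \cdot 5 t^{2} = 5 t^{4}$)
$\frac{46009}{-39347} + \frac{w{\left(162 \right)}}{\frac{18909}{-22985} - \frac{6105}{-20165}} = \frac{46009}{-39347} + \frac{5 \cdot 162^{4}}{\frac{18909}{-22985} - \frac{6105}{-20165}} = 46009 \left(- \frac{1}{39347}\right) + \frac{5 \cdot 688747536}{18909 \left(- \frac{1}{22985}\right) - - \frac{33}{109}} = - \frac{46009}{39347} + \frac{3443737680}{- \frac{18909}{22985} + \frac{33}{109}} = - \frac{46009}{39347} + \frac{3443737680}{- \frac{1302576}{2505365}} = - \frac{46009}{39347} + 3443737680 \left(- \frac{2505365}{1302576}\right) = - \frac{46009}{39347} - \frac{179746246930275}{27137} = - \frac{642952325383097878}{97069049}$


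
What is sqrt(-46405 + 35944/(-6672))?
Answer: I*sqrt(32281023342)/834 ≈ 215.43*I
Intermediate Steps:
sqrt(-46405 + 35944/(-6672)) = sqrt(-46405 + 35944*(-1/6672)) = sqrt(-46405 - 4493/834) = sqrt(-38706263/834) = I*sqrt(32281023342)/834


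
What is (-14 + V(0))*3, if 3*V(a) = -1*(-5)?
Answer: -37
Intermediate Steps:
V(a) = 5/3 (V(a) = (-1*(-5))/3 = (1/3)*5 = 5/3)
(-14 + V(0))*3 = (-14 + 5/3)*3 = -37/3*3 = -37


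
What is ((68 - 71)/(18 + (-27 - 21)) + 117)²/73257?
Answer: 1371241/7325700 ≈ 0.18718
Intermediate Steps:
((68 - 71)/(18 + (-27 - 21)) + 117)²/73257 = (-3/(18 - 48) + 117)²*(1/73257) = (-3/(-30) + 117)²*(1/73257) = (-3*(-1/30) + 117)²*(1/73257) = (⅒ + 117)²*(1/73257) = (1171/10)²*(1/73257) = (1371241/100)*(1/73257) = 1371241/7325700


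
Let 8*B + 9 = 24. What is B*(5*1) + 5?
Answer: 115/8 ≈ 14.375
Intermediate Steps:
B = 15/8 (B = -9/8 + (1/8)*24 = -9/8 + 3 = 15/8 ≈ 1.8750)
B*(5*1) + 5 = 15*(5*1)/8 + 5 = (15/8)*5 + 5 = 75/8 + 5 = 115/8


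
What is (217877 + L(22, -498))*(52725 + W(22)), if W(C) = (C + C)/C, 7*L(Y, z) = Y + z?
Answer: 11484415143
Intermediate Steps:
L(Y, z) = Y/7 + z/7 (L(Y, z) = (Y + z)/7 = Y/7 + z/7)
W(C) = 2 (W(C) = (2*C)/C = 2)
(217877 + L(22, -498))*(52725 + W(22)) = (217877 + ((⅐)*22 + (⅐)*(-498)))*(52725 + 2) = (217877 + (22/7 - 498/7))*52727 = (217877 - 68)*52727 = 217809*52727 = 11484415143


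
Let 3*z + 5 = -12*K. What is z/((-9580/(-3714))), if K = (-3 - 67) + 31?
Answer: 286597/4790 ≈ 59.832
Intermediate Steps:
K = -39 (K = -70 + 31 = -39)
z = 463/3 (z = -5/3 + (-12*(-39))/3 = -5/3 + (⅓)*468 = -5/3 + 156 = 463/3 ≈ 154.33)
z/((-9580/(-3714))) = 463/(3*((-9580/(-3714)))) = 463/(3*((-9580*(-1/3714)))) = 463/(3*(4790/1857)) = (463/3)*(1857/4790) = 286597/4790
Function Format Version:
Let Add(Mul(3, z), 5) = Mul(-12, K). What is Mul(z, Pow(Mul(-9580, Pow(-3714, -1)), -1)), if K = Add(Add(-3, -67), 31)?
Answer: Rational(286597, 4790) ≈ 59.832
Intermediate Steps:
K = -39 (K = Add(-70, 31) = -39)
z = Rational(463, 3) (z = Add(Rational(-5, 3), Mul(Rational(1, 3), Mul(-12, -39))) = Add(Rational(-5, 3), Mul(Rational(1, 3), 468)) = Add(Rational(-5, 3), 156) = Rational(463, 3) ≈ 154.33)
Mul(z, Pow(Mul(-9580, Pow(-3714, -1)), -1)) = Mul(Rational(463, 3), Pow(Mul(-9580, Pow(-3714, -1)), -1)) = Mul(Rational(463, 3), Pow(Mul(-9580, Rational(-1, 3714)), -1)) = Mul(Rational(463, 3), Pow(Rational(4790, 1857), -1)) = Mul(Rational(463, 3), Rational(1857, 4790)) = Rational(286597, 4790)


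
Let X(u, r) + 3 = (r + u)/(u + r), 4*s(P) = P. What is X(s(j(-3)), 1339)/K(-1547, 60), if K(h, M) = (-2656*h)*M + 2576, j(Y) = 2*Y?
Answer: -1/123266248 ≈ -8.1125e-9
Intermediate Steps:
s(P) = P/4
K(h, M) = 2576 - 2656*M*h (K(h, M) = -2656*M*h + 2576 = 2576 - 2656*M*h)
X(u, r) = -2 (X(u, r) = -3 + (r + u)/(u + r) = -3 + (r + u)/(r + u) = -3 + 1 = -2)
X(s(j(-3)), 1339)/K(-1547, 60) = -2/(2576 - 2656*60*(-1547)) = -2/(2576 + 246529920) = -2/246532496 = -2*1/246532496 = -1/123266248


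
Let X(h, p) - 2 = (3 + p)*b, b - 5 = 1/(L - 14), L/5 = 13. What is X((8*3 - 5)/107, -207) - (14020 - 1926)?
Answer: -13116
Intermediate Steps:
L = 65 (L = 5*13 = 65)
b = 256/51 (b = 5 + 1/(65 - 14) = 5 + 1/51 = 256/51 ≈ 5.0196)
X(h, p) = 290/17 + 256*p/51 (X(h, p) = 2 + (3 + p)*(256/51) = 2 + (256/17 + 256*p/51) = 290/17 + 256*p/51)
X((8*3 - 5)/107, -207) - (14020 - 1926) = (290/17 + (256/51)*(-207)) - (14020 - 1926) = (290/17 - 17664/17) - 1*12094 = -1022 - 12094 = -13116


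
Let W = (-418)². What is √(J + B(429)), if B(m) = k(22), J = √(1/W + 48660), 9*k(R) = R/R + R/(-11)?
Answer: √(-174724 + 3762*√8502069841)/1254 ≈ 14.849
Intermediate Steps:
W = 174724
k(R) = ⅑ - R/99 (k(R) = (R/R + R/(-11))/9 = (1 + R*(-1/11))/9 = (1 - R/11)/9 = ⅑ - R/99)
J = √8502069841/418 (J = √(1/174724 + 48660) = √(8502069841/174724) = √8502069841/418 ≈ 220.59)
B(m) = -⅑ (B(m) = ⅑ - 1/99*22 = ⅑ - 2/9 = -⅑)
√(J + B(429)) = √(√8502069841/418 - ⅑) = √(-⅑ + √8502069841/418)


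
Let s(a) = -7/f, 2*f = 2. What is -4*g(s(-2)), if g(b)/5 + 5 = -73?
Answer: 1560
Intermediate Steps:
f = 1 (f = (½)*2 = 1)
s(a) = -7 (s(a) = -7/1 = -7*1 = -7)
g(b) = -390 (g(b) = -25 + 5*(-73) = -25 - 365 = -390)
-4*g(s(-2)) = -4*(-390) = 1560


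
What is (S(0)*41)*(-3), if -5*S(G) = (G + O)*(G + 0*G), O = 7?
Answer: 0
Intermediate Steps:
S(G) = -G*(7 + G)/5 (S(G) = -(G + 7)*(G + 0*G)/5 = -(7 + G)*(G + 0)/5 = -(7 + G)*G/5 = -G*(7 + G)/5)
(S(0)*41)*(-3) = (-⅕*0*(7 + 0)*41)*(-3) = (-⅕*0*7*41)*(-3) = (0*41)*(-3) = 0*(-3) = 0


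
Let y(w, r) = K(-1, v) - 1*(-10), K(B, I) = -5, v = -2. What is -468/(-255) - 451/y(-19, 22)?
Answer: -7511/85 ≈ -88.365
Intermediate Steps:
y(w, r) = 5 (y(w, r) = -5 - 1*(-10) = -5 + 10 = 5)
-468/(-255) - 451/y(-19, 22) = -468/(-255) - 451/5 = -468*(-1/255) - 451*1/5 = 156/85 - 451/5 = -7511/85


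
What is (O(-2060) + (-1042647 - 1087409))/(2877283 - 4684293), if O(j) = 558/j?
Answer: 2193957959/1861220300 ≈ 1.1788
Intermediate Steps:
(O(-2060) + (-1042647 - 1087409))/(2877283 - 4684293) = (558/(-2060) + (-1042647 - 1087409))/(2877283 - 4684293) = (558*(-1/2060) - 2130056)/(-1807010) = (-279/1030 - 2130056)*(-1/1807010) = -2193957959/1030*(-1/1807010) = 2193957959/1861220300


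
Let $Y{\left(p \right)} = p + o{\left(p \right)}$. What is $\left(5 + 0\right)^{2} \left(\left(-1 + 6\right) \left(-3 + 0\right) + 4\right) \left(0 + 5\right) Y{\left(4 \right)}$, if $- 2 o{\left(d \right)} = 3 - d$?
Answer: $- \frac{12375}{2} \approx -6187.5$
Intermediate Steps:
$o{\left(d \right)} = - \frac{3}{2} + \frac{d}{2}$ ($o{\left(d \right)} = - \frac{3 - d}{2} = - \frac{3}{2} + \frac{d}{2}$)
$Y{\left(p \right)} = - \frac{3}{2} + \frac{3 p}{2}$ ($Y{\left(p \right)} = p + \left(- \frac{3}{2} + \frac{p}{2}\right) = - \frac{3}{2} + \frac{3 p}{2}$)
$\left(5 + 0\right)^{2} \left(\left(-1 + 6\right) \left(-3 + 0\right) + 4\right) \left(0 + 5\right) Y{\left(4 \right)} = \left(5 + 0\right)^{2} \left(\left(-1 + 6\right) \left(-3 + 0\right) + 4\right) \left(0 + 5\right) \left(- \frac{3}{2} + \frac{3}{2} \cdot 4\right) = 5^{2} \left(5 \left(-3\right) + 4\right) 5 \left(- \frac{3}{2} + 6\right) = 25 \left(-15 + 4\right) 5 \cdot \frac{9}{2} = 25 \left(\left(-11\right) 5\right) \frac{9}{2} = 25 \left(-55\right) \frac{9}{2} = \left(-1375\right) \frac{9}{2} = - \frac{12375}{2}$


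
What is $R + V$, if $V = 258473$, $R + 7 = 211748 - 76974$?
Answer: $393240$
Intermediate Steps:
$R = 134767$ ($R = -7 + \left(211748 - 76974\right) = -7 + 134774 = 134767$)
$R + V = 134767 + 258473 = 393240$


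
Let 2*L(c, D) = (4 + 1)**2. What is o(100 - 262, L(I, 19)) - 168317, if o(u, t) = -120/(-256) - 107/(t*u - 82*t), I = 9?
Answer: -8213845013/48800 ≈ -1.6832e+5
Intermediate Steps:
L(c, D) = 25/2 (L(c, D) = (4 + 1)**2/2 = (1/2)*5**2 = (1/2)*25 = 25/2)
o(u, t) = 15/32 - 107/(-82*t + t*u) (o(u, t) = -120*(-1/256) - 107/(-82*t + t*u) = 15/32 - 107/(-82*t + t*u))
o(100 - 262, L(I, 19)) - 168317 = (-3424 - 1230*25/2 + 15*(25/2)*(100 - 262))/(32*(25/2)*(-82 + (100 - 262))) - 168317 = (1/32)*(2/25)*(-3424 - 15375 + 15*(25/2)*(-162))/(-82 - 162) - 168317 = (1/32)*(2/25)*(-3424 - 15375 - 30375)/(-244) - 168317 = (1/32)*(2/25)*(-1/244)*(-49174) - 168317 = 24587/48800 - 168317 = -8213845013/48800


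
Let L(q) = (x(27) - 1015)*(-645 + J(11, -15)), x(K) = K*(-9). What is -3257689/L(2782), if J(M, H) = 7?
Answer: -3257689/802604 ≈ -4.0589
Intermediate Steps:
x(K) = -9*K
L(q) = 802604 (L(q) = (-9*27 - 1015)*(-645 + 7) = (-243 - 1015)*(-638) = -1258*(-638) = 802604)
-3257689/L(2782) = -3257689/802604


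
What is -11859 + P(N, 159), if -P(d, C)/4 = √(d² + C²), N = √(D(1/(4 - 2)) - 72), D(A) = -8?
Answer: -11859 - 4*√25201 ≈ -12494.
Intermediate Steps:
N = 4*I*√5 (N = √(-8 - 72) = √(-80) = 4*I*√5 ≈ 8.9443*I)
P(d, C) = -4*√(C² + d²) (P(d, C) = -4*√(d² + C²) = -4*√(C² + d²))
-11859 + P(N, 159) = -11859 - 4*√(159² + (4*I*√5)²) = -11859 - 4*√(25281 - 80) = -11859 - 4*√25201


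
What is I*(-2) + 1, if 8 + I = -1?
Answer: 19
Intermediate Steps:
I = -9 (I = -8 - 1 = -9)
I*(-2) + 1 = -9*(-2) + 1 = 18 + 1 = 19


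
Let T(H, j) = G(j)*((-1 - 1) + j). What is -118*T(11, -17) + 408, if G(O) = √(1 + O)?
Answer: 408 + 8968*I ≈ 408.0 + 8968.0*I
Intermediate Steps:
T(H, j) = √(1 + j)*(-2 + j) (T(H, j) = √(1 + j)*((-1 - 1) + j) = √(1 + j)*(-2 + j))
-118*T(11, -17) + 408 = -118*√(1 - 17)*(-2 - 17) + 408 = -118*√(-16)*(-19) + 408 = -118*4*I*(-19) + 408 = -(-8968)*I + 408 = 8968*I + 408 = 408 + 8968*I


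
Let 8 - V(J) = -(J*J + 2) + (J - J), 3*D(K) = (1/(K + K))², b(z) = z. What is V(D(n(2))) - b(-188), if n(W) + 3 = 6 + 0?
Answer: 2309473/11664 ≈ 198.00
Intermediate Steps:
n(W) = 3 (n(W) = -3 + (6 + 0) = -3 + 6 = 3)
D(K) = 1/(12*K²) (D(K) = (1/(K + K))²/3 = (1/(2*K))²/3 = (1/(4*K²))/3 = 1/(12*K²))
V(J) = 10 + J² (V(J) = 8 - (-(J*J + 2) + (J - J)) = 8 - (-(J² + 2) + 0) = 8 - (-(2 + J²) + 0) = 8 - ((-2 - J²) + 0) = 8 - (-2 - J²) = 8 + (2 + J²) = 10 + J²)
V(D(n(2))) - b(-188) = (10 + ((1/12)/3²)²) - 1*(-188) = (10 + ((1/12)*(⅑))²) + 188 = (10 + (1/108)²) + 188 = (10 + 1/11664) + 188 = 116641/11664 + 188 = 2309473/11664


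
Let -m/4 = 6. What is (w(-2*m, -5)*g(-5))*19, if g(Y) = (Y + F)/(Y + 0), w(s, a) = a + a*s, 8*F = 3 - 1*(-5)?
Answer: -3724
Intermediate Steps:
F = 1 (F = (3 - 1*(-5))/8 = (3 + 5)/8 = (⅛)*8 = 1)
m = -24 (m = -4*6 = -24)
g(Y) = (1 + Y)/Y (g(Y) = (Y + 1)/(Y + 0) = (1 + Y)/Y)
(w(-2*m, -5)*g(-5))*19 = ((-5*(1 - 2*(-24)))*((1 - 5)/(-5)))*19 = ((-5*(1 + 48))*(-⅕*(-4)))*19 = (-5*49*(⅘))*19 = -245*⅘*19 = -196*19 = -3724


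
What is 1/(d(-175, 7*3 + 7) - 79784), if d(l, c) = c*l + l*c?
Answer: -1/89584 ≈ -1.1163e-5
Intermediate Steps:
d(l, c) = 2*c*l (d(l, c) = c*l + c*l = 2*c*l)
1/(d(-175, 7*3 + 7) - 79784) = 1/(2*(7*3 + 7)*(-175) - 79784) = 1/(2*(21 + 7)*(-175) - 79784) = 1/(2*28*(-175) - 79784) = 1/(-9800 - 79784) = 1/(-89584) = -1/89584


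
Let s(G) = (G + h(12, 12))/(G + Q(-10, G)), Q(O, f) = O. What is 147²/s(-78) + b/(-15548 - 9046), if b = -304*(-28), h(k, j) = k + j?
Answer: 144343500/4099 ≈ 35214.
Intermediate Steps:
h(k, j) = j + k
b = 8512
s(G) = (24 + G)/(-10 + G) (s(G) = (G + (12 + 12))/(G - 10) = (G + 24)/(-10 + G) = (24 + G)/(-10 + G))
147²/s(-78) + b/(-15548 - 9046) = 147²/(((24 - 78)/(-10 - 78))) + 8512/(-15548 - 9046) = 21609/((-54/(-88))) + 8512/(-24594) = 21609/((-1/88*(-54))) + 8512*(-1/24594) = 21609/(27/44) - 4256/12297 = 21609*(44/27) - 4256/12297 = 105644/3 - 4256/12297 = 144343500/4099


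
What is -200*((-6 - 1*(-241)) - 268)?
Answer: 6600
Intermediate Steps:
-200*((-6 - 1*(-241)) - 268) = -200*((-6 + 241) - 268) = -200*(235 - 268) = -200*(-33) = 6600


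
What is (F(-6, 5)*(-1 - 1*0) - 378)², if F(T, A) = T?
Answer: 138384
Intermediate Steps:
(F(-6, 5)*(-1 - 1*0) - 378)² = (-6*(-1 - 1*0) - 378)² = (-6*(-1 + 0) - 378)² = (-6*(-1) - 378)² = (6 - 378)² = (-372)² = 138384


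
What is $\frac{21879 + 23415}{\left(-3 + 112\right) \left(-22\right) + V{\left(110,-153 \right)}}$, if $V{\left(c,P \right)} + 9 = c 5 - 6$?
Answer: $- \frac{15098}{621} \approx -24.312$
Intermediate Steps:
$V{\left(c,P \right)} = -15 + 5 c$ ($V{\left(c,P \right)} = -9 + \left(c 5 - 6\right) = -9 + \left(5 c - 6\right) = -9 + \left(-6 + 5 c\right) = -15 + 5 c$)
$\frac{21879 + 23415}{\left(-3 + 112\right) \left(-22\right) + V{\left(110,-153 \right)}} = \frac{21879 + 23415}{\left(-3 + 112\right) \left(-22\right) + \left(-15 + 5 \cdot 110\right)} = \frac{45294}{109 \left(-22\right) + \left(-15 + 550\right)} = \frac{45294}{-2398 + 535} = \frac{45294}{-1863} = 45294 \left(- \frac{1}{1863}\right) = - \frac{15098}{621}$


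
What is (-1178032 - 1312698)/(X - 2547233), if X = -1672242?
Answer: 498146/843895 ≈ 0.59029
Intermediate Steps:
(-1178032 - 1312698)/(X - 2547233) = (-1178032 - 1312698)/(-1672242 - 2547233) = -2490730/(-4219475) = -2490730*(-1/4219475) = 498146/843895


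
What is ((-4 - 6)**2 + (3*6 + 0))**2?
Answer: 13924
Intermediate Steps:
((-4 - 6)**2 + (3*6 + 0))**2 = ((-10)**2 + (18 + 0))**2 = (100 + 18)**2 = 118**2 = 13924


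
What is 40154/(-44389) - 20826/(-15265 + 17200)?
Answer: -111349256/9543635 ≈ -11.667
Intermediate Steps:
40154/(-44389) - 20826/(-15265 + 17200) = 40154*(-1/44389) - 20826/1935 = -40154/44389 - 20826*1/1935 = -40154/44389 - 2314/215 = -111349256/9543635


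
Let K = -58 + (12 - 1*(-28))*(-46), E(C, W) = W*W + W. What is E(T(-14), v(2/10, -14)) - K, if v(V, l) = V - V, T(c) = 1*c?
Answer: 1898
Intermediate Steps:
T(c) = c
v(V, l) = 0
E(C, W) = W + W**2 (E(C, W) = W**2 + W = W + W**2)
K = -1898 (K = -58 + (12 + 28)*(-46) = -58 + 40*(-46) = -58 - 1840 = -1898)
E(T(-14), v(2/10, -14)) - K = 0*(1 + 0) - 1*(-1898) = 0*1 + 1898 = 0 + 1898 = 1898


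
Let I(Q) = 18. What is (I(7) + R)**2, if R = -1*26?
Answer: 64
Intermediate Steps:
R = -26
(I(7) + R)**2 = (18 - 26)**2 = (-8)**2 = 64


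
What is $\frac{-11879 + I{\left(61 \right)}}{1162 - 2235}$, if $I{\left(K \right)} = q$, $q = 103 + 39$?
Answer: $\frac{11737}{1073} \approx 10.938$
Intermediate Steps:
$q = 142$
$I{\left(K \right)} = 142$
$\frac{-11879 + I{\left(61 \right)}}{1162 - 2235} = \frac{-11879 + 142}{1162 - 2235} = - \frac{11737}{-1073} = \left(-11737\right) \left(- \frac{1}{1073}\right) = \frac{11737}{1073}$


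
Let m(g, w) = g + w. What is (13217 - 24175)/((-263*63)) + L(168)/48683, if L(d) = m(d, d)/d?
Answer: 533501452/806628627 ≈ 0.66140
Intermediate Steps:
L(d) = 2 (L(d) = (d + d)/d = (2*d)/d = 2)
(13217 - 24175)/((-263*63)) + L(168)/48683 = (13217 - 24175)/((-263*63)) + 2/48683 = -10958/(-16569) + 2*(1/48683) = -10958*(-1/16569) + 2/48683 = 10958/16569 + 2/48683 = 533501452/806628627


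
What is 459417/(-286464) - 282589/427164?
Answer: -23099831557/10197259008 ≈ -2.2653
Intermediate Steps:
459417/(-286464) - 282589/427164 = 459417*(-1/286464) - 282589*1/427164 = -153139/95488 - 282589/427164 = -23099831557/10197259008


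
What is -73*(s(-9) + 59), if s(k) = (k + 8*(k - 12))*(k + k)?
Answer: -236885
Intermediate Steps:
s(k) = 2*k*(-96 + 9*k) (s(k) = (k + 8*(-12 + k))*(2*k) = (k + (-96 + 8*k))*(2*k) = (-96 + 9*k)*(2*k) = 2*k*(-96 + 9*k))
-73*(s(-9) + 59) = -73*(6*(-9)*(-32 + 3*(-9)) + 59) = -73*(6*(-9)*(-32 - 27) + 59) = -73*(6*(-9)*(-59) + 59) = -73*(3186 + 59) = -73*3245 = -236885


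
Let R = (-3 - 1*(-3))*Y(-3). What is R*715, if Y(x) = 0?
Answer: 0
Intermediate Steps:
R = 0 (R = (-3 - 1*(-3))*0 = (-3 + 3)*0 = 0*0 = 0)
R*715 = 0*715 = 0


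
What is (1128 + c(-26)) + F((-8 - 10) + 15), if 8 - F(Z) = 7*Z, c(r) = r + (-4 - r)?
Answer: 1153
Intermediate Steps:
c(r) = -4
F(Z) = 8 - 7*Z
(1128 + c(-26)) + F((-8 - 10) + 15) = (1128 - 4) + (8 - 7*((-8 - 10) + 15)) = 1124 + (8 - 7*(-18 + 15)) = 1124 + (8 - 7*(-3)) = 1124 + (8 + 21) = 1124 + 29 = 1153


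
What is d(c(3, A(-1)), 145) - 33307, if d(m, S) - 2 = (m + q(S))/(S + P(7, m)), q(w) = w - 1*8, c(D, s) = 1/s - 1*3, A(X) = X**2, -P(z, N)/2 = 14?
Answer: -432950/13 ≈ -33304.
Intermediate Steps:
P(z, N) = -28 (P(z, N) = -2*14 = -28)
c(D, s) = -3 + 1/s (c(D, s) = 1/s - 3 = -3 + 1/s)
q(w) = -8 + w (q(w) = w - 8 = -8 + w)
d(m, S) = 2 + (-8 + S + m)/(-28 + S) (d(m, S) = 2 + (m + (-8 + S))/(S - 28) = 2 + (-8 + S + m)/(-28 + S))
d(c(3, A(-1)), 145) - 33307 = (-64 + (-3 + 1/((-1)**2)) + 3*145)/(-28 + 145) - 33307 = (-64 + (-3 + 1/1) + 435)/117 - 33307 = (-64 + (-3 + 1) + 435)/117 - 33307 = (-64 - 2 + 435)/117 - 33307 = (1/117)*369 - 33307 = 41/13 - 33307 = -432950/13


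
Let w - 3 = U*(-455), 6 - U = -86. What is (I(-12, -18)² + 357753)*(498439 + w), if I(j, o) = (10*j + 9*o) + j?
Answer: 202808701998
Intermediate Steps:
U = 92 (U = 6 - 1*(-86) = 6 + 86 = 92)
I(j, o) = 9*o + 11*j (I(j, o) = (9*o + 10*j) + j = 9*o + 11*j)
w = -41857 (w = 3 + 92*(-455) = 3 - 41860 = -41857)
(I(-12, -18)² + 357753)*(498439 + w) = ((9*(-18) + 11*(-12))² + 357753)*(498439 - 41857) = ((-162 - 132)² + 357753)*456582 = ((-294)² + 357753)*456582 = (86436 + 357753)*456582 = 444189*456582 = 202808701998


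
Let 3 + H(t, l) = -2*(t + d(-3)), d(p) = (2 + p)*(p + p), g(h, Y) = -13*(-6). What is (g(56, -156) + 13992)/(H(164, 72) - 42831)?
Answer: -7035/21587 ≈ -0.32589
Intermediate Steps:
g(h, Y) = 78
d(p) = 2*p*(2 + p) (d(p) = (2 + p)*(2*p) = 2*p*(2 + p))
H(t, l) = -15 - 2*t (H(t, l) = -3 - 2*(t + 2*(-3)*(2 - 3)) = -3 - 2*(t + 2*(-3)*(-1)) = -3 - 2*(t + 6) = -3 - 2*(6 + t) = -3 + (-12 - 2*t) = -15 - 2*t)
(g(56, -156) + 13992)/(H(164, 72) - 42831) = (78 + 13992)/((-15 - 2*164) - 42831) = 14070/((-15 - 328) - 42831) = 14070/(-343 - 42831) = 14070/(-43174) = 14070*(-1/43174) = -7035/21587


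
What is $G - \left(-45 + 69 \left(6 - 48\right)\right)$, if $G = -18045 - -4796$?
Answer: $-10306$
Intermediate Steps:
$G = -13249$ ($G = -18045 + 4796 = -13249$)
$G - \left(-45 + 69 \left(6 - 48\right)\right) = -13249 - \left(-45 + 69 \left(6 - 48\right)\right) = -13249 + \left(45 - -2898\right) = -13249 + \left(45 + 2898\right) = -13249 + 2943 = -10306$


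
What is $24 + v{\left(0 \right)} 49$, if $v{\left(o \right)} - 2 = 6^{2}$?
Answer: $1886$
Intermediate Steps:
$v{\left(o \right)} = 38$ ($v{\left(o \right)} = 2 + 6^{2} = 2 + 36 = 38$)
$24 + v{\left(0 \right)} 49 = 24 + 38 \cdot 49 = 24 + 1862 = 1886$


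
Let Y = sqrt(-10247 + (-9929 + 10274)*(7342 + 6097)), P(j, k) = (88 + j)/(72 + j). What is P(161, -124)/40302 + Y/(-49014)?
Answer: 83/3130122 - 2*sqrt(289138)/24507 ≈ -0.043856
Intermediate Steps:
P(j, k) = (88 + j)/(72 + j)
Y = 4*sqrt(289138) (Y = sqrt(-10247 + 345*13439) = sqrt(-10247 + 4636455) = sqrt(4626208) = 4*sqrt(289138) ≈ 2150.9)
P(161, -124)/40302 + Y/(-49014) = ((88 + 161)/(72 + 161))/40302 + (4*sqrt(289138))/(-49014) = (249/233)*(1/40302) + (4*sqrt(289138))*(-1/49014) = ((1/233)*249)*(1/40302) - 2*sqrt(289138)/24507 = (249/233)*(1/40302) - 2*sqrt(289138)/24507 = 83/3130122 - 2*sqrt(289138)/24507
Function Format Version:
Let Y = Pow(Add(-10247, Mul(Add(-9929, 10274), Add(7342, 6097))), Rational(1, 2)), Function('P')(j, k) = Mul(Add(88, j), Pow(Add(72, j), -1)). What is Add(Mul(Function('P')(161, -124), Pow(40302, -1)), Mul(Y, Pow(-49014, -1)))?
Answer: Add(Rational(83, 3130122), Mul(Rational(-2, 24507), Pow(289138, Rational(1, 2)))) ≈ -0.043856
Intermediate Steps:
Function('P')(j, k) = Mul(Pow(Add(72, j), -1), Add(88, j))
Y = Mul(4, Pow(289138, Rational(1, 2))) (Y = Pow(Add(-10247, Mul(345, 13439)), Rational(1, 2)) = Pow(Add(-10247, 4636455), Rational(1, 2)) = Pow(4626208, Rational(1, 2)) = Mul(4, Pow(289138, Rational(1, 2))) ≈ 2150.9)
Add(Mul(Function('P')(161, -124), Pow(40302, -1)), Mul(Y, Pow(-49014, -1))) = Add(Mul(Mul(Pow(Add(72, 161), -1), Add(88, 161)), Pow(40302, -1)), Mul(Mul(4, Pow(289138, Rational(1, 2))), Pow(-49014, -1))) = Add(Mul(Mul(Pow(233, -1), 249), Rational(1, 40302)), Mul(Mul(4, Pow(289138, Rational(1, 2))), Rational(-1, 49014))) = Add(Mul(Mul(Rational(1, 233), 249), Rational(1, 40302)), Mul(Rational(-2, 24507), Pow(289138, Rational(1, 2)))) = Add(Mul(Rational(249, 233), Rational(1, 40302)), Mul(Rational(-2, 24507), Pow(289138, Rational(1, 2)))) = Add(Rational(83, 3130122), Mul(Rational(-2, 24507), Pow(289138, Rational(1, 2))))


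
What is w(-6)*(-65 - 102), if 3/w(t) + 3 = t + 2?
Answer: 501/7 ≈ 71.571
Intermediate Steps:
w(t) = 3/(-1 + t) (w(t) = 3/(-3 + (t + 2)) = 3/(-3 + (2 + t)) = 3/(-1 + t))
w(-6)*(-65 - 102) = (3/(-1 - 6))*(-65 - 102) = (3/(-7))*(-167) = (3*(-⅐))*(-167) = -3/7*(-167) = 501/7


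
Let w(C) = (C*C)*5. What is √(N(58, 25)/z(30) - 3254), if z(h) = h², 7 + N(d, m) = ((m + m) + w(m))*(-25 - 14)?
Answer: 2*I*√190777/15 ≈ 58.237*I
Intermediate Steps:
w(C) = 5*C² (w(C) = C²*5 = 5*C²)
N(d, m) = -7 - 195*m² - 78*m (N(d, m) = -7 + ((m + m) + 5*m²)*(-25 - 14) = -7 + (2*m + 5*m²)*(-39) = -7 + (-195*m² - 78*m) = -7 - 195*m² - 78*m)
√(N(58, 25)/z(30) - 3254) = √((-7 - 195*25² - 78*25)/(30²) - 3254) = √((-7 - 195*625 - 1950)/900 - 3254) = √((-7 - 121875 - 1950)*(1/900) - 3254) = √(-123832*1/900 - 3254) = √(-30958/225 - 3254) = √(-763108/225) = 2*I*√190777/15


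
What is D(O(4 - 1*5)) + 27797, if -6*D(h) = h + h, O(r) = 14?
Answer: 83377/3 ≈ 27792.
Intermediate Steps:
D(h) = -h/3 (D(h) = -(h + h)/6 = -h/3)
D(O(4 - 1*5)) + 27797 = -1/3*14 + 27797 = -14/3 + 27797 = 83377/3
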